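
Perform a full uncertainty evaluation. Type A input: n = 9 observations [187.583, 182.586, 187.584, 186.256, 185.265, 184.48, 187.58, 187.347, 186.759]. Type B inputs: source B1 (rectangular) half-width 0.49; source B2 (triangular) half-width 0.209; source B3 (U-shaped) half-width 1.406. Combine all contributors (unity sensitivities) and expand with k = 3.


mean = (187.583 + 182.586 + 187.584 + 186.256 + 185.265 + 184.48 + 187.58 + 187.347 + 186.759) / 9 = 186.16
s = sqrt(sum((x - mean)^2)/(n-1)) = 1.7407969
u_A = s / sqrt(n) = 1.7407969 / sqrt(9) = 0.58026563
u_B1 = 0.49 / sqrt(3) = 0.28290163
u_B2 = 0.209 / sqrt(6) = 0.085323893
u_B3 = 1.406 / sqrt(2) = 0.99419213
uc = sqrt(0.58026563^2 + 0.28290163^2 + 0.085323893^2 + 0.99419213^2) = 1.1884611
U = k * uc = 3 * 1.1884611
U = 3.5654

3.5654


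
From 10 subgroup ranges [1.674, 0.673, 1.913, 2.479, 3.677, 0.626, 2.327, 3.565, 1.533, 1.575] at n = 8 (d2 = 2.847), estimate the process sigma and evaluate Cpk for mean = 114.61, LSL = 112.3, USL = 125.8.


R_bar = (1.674 + 0.673 + 1.913 + 2.479 + 3.677 + 0.626 + 2.327 + 3.565 + 1.533 + 1.575) / 10 = 2.0042
sigma = R_bar / d2 = 2.0042 / 2.847 = 0.70396909
Cp = (USL - LSL)/(6*sigma) = (125.8 - 112.3)/(6*0.70396909) = 3.1962
Cpu = (125.8 - 114.61)/(3*0.70396909) = 5.2985
Cpl = (114.61 - 112.3)/(3*0.70396909) = 1.0938
Cpk = min(Cpu, Cpl) = 1.0938

1.0938


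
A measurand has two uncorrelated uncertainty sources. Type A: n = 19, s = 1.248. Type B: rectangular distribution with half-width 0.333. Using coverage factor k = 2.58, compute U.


u_A = s / sqrt(n) = 1.248 / sqrt(19) = 0.28631084
u_B = half_width / sqrt(3) = 0.333 / sqrt(3) = 0.19225764
uc = sqrt(u_A^2 + u_B^2) = sqrt(0.28631084^2 + 0.19225764^2) = 0.34487229
U = k * uc = 2.58 * 0.34487229
U = 0.8898

0.8898


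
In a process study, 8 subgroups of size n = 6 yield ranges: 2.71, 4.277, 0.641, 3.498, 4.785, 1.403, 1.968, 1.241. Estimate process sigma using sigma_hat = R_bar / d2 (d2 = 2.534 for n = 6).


R_bar = (2.71 + 4.277 + 0.641 + 3.498 + 4.785 + 1.403 + 1.968 + 1.241) / 8
R_bar = 20.523 / 8 = 2.565375
sigma_hat = R_bar / d2 = 2.565375 / 2.534 = 1.0124

1.0124


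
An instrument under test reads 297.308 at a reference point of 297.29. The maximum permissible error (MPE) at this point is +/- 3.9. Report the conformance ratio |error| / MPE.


e = indication - reference = 297.308 - 297.29 = 0.0180
|e| = 0.0180
ratio = |e| / MPE = 0.0180 / 3.9
ratio = 0.0046

0.0046


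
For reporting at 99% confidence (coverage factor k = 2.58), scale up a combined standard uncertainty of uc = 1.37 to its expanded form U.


U = k * uc
U = 2.58 * 1.37
U = 3.5346

3.5346


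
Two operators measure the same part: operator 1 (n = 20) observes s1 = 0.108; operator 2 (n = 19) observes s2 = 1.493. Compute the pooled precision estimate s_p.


s_p = sqrt(((n1-1)*s1^2 + (n2-1)*s2^2) / (n1+n2-2))
numerator = (20-1)*0.108^2 + (19-1)*1.493^2 = 0.221616 + 40.122882 = 40.344498
denominator = 20 + 19 - 2 = 37
s_p^2 = 40.344498 / 37 = 1.0903918
s_p = sqrt(1.0903918) = 1.0442

1.0442


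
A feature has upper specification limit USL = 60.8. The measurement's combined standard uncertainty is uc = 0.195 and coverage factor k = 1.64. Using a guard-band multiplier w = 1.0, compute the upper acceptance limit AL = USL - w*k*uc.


U = k * uc = 1.64 * 0.195 = 0.3198
guard band g = w * U = 1.0 * 0.3198 = 0.3198
AL = USL - g = 60.8 - 0.3198
AL = 60.4802

60.4802


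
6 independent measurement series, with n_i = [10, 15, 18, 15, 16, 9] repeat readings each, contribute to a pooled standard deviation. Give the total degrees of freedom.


nu = sum_i (n_i - 1)
nu = ((10 - 1) + (15 - 1) + (18 - 1) + (15 - 1) + (16 - 1) + (9 - 1))
nu = 9 + 14 + 17 + 14 + 15 + 8
nu = 77

77


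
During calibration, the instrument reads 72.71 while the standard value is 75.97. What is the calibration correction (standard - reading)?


Correction = standard - reading
= 75.97 - 72.71
= 3.2600

3.2600


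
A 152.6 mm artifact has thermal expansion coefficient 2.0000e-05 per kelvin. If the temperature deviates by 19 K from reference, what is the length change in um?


dL = L * alpha * dT
= 152.6 * 2.0000e-05 * 19
= 0.0579880 mm
dL_um = 0.0579880 * 1000 = 57.9880 um

57.9880


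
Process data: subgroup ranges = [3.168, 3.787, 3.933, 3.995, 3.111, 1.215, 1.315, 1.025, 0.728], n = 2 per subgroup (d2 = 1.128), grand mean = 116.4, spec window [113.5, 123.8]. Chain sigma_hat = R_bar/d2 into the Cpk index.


R_bar = (3.168 + 3.787 + 3.933 + 3.995 + 3.111 + 1.215 + 1.315 + 1.025 + 0.728) / 9 = 2.4752222
sigma = R_bar / d2 = 2.4752222 / 1.128 = 2.1943459
Cp = (USL - LSL)/(6*sigma) = (123.8 - 113.5)/(6*2.1943459) = 0.7823
Cpu = (123.8 - 116.4)/(3*2.1943459) = 1.1241
Cpl = (116.4 - 113.5)/(3*2.1943459) = 0.4405
Cpk = min(Cpu, Cpl) = 0.4405

0.4405


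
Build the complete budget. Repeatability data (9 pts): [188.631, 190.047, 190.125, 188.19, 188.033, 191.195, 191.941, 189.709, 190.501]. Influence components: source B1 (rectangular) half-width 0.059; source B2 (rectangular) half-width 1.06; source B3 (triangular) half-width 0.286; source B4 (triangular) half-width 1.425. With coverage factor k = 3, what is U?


mean = (188.631 + 190.047 + 190.125 + 188.19 + 188.033 + 191.195 + 191.941 + 189.709 + 190.501) / 9 = 189.8191111
s = sqrt(sum((x - mean)^2)/(n-1)) = 1.3357528
u_A = s / sqrt(n) = 1.3357528 / sqrt(9) = 0.44525093
u_B1 = 0.059 / sqrt(3) = 0.034063666
u_B2 = 1.06 / sqrt(3) = 0.61199129
u_B3 = 0.286 / sqrt(6) = 0.11675901
u_B4 = 1.425 / sqrt(6) = 0.58175381
uc = sqrt(0.44525093^2 + 0.034063666^2 + 0.61199129^2 + 0.11675901^2 + 0.58175381^2) = 0.96229529
U = k * uc = 3 * 0.96229529
U = 2.8869

2.8869


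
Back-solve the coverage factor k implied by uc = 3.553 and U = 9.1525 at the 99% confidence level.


k = U / uc
k = 9.1525 / 3.553
k = 2.576

2.576


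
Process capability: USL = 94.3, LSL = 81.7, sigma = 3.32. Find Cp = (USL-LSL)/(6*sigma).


Cp = (USL - LSL) / (6 * sigma)
= (94.3 - 81.7) / (6 * 3.32)
= 12.6000 / 19.9200
= 0.6325

0.6325


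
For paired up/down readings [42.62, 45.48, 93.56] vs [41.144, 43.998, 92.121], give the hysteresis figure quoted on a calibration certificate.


|42.62 - 41.144| = 1.4760
|45.48 - 43.998| = 1.4820
|93.56 - 92.121| = 1.4390
hysteresis = max(diffs) = 1.4820

1.4820


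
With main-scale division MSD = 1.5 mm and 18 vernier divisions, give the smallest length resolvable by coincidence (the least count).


LC = MSD / n_div
= 1.5 / 18
= 0.0833

0.0833


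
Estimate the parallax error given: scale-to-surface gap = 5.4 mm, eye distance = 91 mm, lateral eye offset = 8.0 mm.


error = h * offset / d
= 5.4 * 8.0 / 91
= 0.4747

0.4747


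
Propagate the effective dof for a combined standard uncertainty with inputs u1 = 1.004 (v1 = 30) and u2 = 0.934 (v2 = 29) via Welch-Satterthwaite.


uc = sqrt(u1^2 + u2^2) = sqrt(1.004^2 + 0.934^2) = 1.3712666
v_eff = uc^4 / (u1^4/v1 + u2^4/v2)
= 1.3712666^4 / (1.004^4/30 + 0.934^4/29)
= 3.5357992 / 0.060111427
v_eff = 58.8207

58.8207


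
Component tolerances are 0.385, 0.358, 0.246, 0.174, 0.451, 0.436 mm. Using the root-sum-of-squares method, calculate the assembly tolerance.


RSS = sqrt(0.385^2 + 0.358^2 + 0.246^2 + 0.174^2 + 0.451^2 + 0.436^2)
= sqrt(0.760678)
= 0.8722

0.8722


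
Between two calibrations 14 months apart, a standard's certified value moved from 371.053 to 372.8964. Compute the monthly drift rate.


rate = (v2 - v1) / months
= (372.8964 - 371.053) / 14
= 1.8434 / 14
= 0.1317

0.1317


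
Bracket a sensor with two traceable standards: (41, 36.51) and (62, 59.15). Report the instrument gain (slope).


slope = (y2 - y1) / (x2 - x1)
= (59.15 - 36.51) / (62 - 41)
= 22.6400 / 21
= 1.0781

1.0781


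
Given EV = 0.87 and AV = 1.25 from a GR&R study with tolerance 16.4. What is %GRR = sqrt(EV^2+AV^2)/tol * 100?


GRR = sqrt(EV^2 + AV^2) = sqrt(0.87^2 + 1.25^2) = 1.5229576
%GRR = GRR / tol * 100 = 1.5229576 / 16.4 * 100
%GRR = 9.2863

9.2863


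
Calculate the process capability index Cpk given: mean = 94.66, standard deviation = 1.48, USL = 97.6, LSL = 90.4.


Cpu = (USL - mean) / (3*sigma) = (97.6 - 94.66) / (3*1.48) = 0.6622
Cpl = (mean - LSL) / (3*sigma) = (94.66 - 90.4) / (3*1.48) = 0.9595
Cpk = min(Cpu, Cpl) = 0.6622

0.6622


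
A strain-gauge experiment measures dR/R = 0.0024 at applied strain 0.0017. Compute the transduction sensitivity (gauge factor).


GF = (dR/R) / epsilon
= 0.0024 / 0.0017
= 1.4118

1.4118


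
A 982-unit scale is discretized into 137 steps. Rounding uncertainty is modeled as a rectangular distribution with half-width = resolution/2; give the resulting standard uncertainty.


resolution = range / divisions
resolution = 982 / 137 = 7.1678832
u_res = resolution / (2*sqrt(3))
u_res = 7.1678832 / 3.4641016
u_res = 2.0692

2.0692


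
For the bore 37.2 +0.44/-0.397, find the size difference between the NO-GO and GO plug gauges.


GO = nominal - lower_tol (smallest hole = maximum material condition)
GO = 37.2 - 0.397 = 36.803
NO-GO = nominal + upper_tol (largest hole = least material condition)
NO-GO = 37.2 + 0.44 = 37.64
spread = NO-GO - GO = 37.64 - 36.803 = 0.8370

0.8370


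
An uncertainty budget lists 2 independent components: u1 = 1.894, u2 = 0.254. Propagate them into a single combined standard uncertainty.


uc = sqrt(1.894^2 + 0.254^2)
uc = sqrt(3.651752)
uc = 1.9110

1.9110


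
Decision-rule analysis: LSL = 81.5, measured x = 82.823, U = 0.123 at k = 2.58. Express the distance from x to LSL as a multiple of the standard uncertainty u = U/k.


u = U / k = 0.123 / 2.58 = 0.047674419
margin = |LSL - x| = |81.5 - 82.823| = 1.323
z = margin / u = 1.323 / 0.047674419
z = 27.7507

27.7507


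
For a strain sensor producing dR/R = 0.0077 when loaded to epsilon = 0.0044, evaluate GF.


GF = (dR/R) / epsilon
= 0.0077 / 0.0044
= 1.7500

1.7500


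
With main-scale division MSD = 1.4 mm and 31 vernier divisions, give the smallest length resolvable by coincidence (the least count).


LC = MSD / n_div
= 1.4 / 31
= 0.0452

0.0452


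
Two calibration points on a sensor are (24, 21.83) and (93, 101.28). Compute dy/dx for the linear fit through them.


slope = (y2 - y1) / (x2 - x1)
= (101.28 - 21.83) / (93 - 24)
= 79.4500 / 69
= 1.1514

1.1514


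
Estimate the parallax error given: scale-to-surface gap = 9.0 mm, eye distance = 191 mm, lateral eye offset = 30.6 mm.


error = h * offset / d
= 9.0 * 30.6 / 191
= 1.4419

1.4419


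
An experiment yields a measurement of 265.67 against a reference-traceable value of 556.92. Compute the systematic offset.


Systematic error = measured - true
= 265.67 - 556.92
= -291.2500

-291.2500


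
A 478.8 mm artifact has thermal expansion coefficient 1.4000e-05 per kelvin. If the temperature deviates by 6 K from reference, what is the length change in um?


dL = L * alpha * dT
= 478.8 * 1.4000e-05 * 6
= 0.0402192 mm
dL_um = 0.0402192 * 1000 = 40.2192 um

40.2192


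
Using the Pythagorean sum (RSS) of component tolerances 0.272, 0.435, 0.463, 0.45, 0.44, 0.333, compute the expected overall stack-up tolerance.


RSS = sqrt(0.272^2 + 0.435^2 + 0.463^2 + 0.45^2 + 0.44^2 + 0.333^2)
= sqrt(0.984567)
= 0.9923

0.9923


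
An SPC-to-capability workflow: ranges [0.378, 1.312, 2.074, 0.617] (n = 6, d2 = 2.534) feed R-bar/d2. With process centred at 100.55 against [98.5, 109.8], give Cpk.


R_bar = (0.378 + 1.312 + 2.074 + 0.617) / 4 = 1.09525
sigma = R_bar / d2 = 1.09525 / 2.534 = 0.43222178
Cp = (USL - LSL)/(6*sigma) = (109.8 - 98.5)/(6*0.43222178) = 4.3573
Cpu = (109.8 - 100.55)/(3*0.43222178) = 7.1337
Cpl = (100.55 - 98.5)/(3*0.43222178) = 1.5810
Cpk = min(Cpu, Cpl) = 1.5810

1.5810


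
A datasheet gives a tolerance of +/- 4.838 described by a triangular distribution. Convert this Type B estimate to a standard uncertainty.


u_B = half_width / sqrt(6)
u_B = 4.838 / 2.4494897
u_B = 1.9751

1.9751


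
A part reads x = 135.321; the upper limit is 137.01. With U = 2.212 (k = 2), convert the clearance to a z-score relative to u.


u = U / k = 2.212 / 2 = 1.106
margin = |USL - x| = |137.01 - 135.321| = 1.689
z = margin / u = 1.689 / 1.106
z = 1.5271

1.5271


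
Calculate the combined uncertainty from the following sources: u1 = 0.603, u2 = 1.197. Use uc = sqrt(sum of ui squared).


uc = sqrt(0.603^2 + 1.197^2)
uc = sqrt(1.796418)
uc = 1.3403

1.3403


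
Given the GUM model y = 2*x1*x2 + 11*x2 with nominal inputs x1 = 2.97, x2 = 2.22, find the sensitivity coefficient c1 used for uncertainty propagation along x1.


y = 2*x1*x2 + 11*x2
dy/dx1 = 2*x2
Evaluate at x2 = 2.22: c1 = 2 * 2.22
c1 = 4.4400

4.4400


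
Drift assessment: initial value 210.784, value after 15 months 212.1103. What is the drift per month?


rate = (v2 - v1) / months
= (212.1103 - 210.784) / 15
= 1.3263 / 15
= 0.0884

0.0884


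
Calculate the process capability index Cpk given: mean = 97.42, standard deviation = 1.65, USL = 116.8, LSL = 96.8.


Cpu = (USL - mean) / (3*sigma) = (116.8 - 97.42) / (3*1.65) = 3.9152
Cpl = (mean - LSL) / (3*sigma) = (97.42 - 96.8) / (3*1.65) = 0.1253
Cpk = min(Cpu, Cpl) = 0.1253

0.1253


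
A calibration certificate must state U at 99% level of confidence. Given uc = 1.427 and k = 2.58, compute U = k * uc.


U = k * uc
U = 2.58 * 1.427
U = 3.6817

3.6817


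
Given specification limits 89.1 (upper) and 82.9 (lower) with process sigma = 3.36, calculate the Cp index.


Cp = (USL - LSL) / (6 * sigma)
= (89.1 - 82.9) / (6 * 3.36)
= 6.2000 / 20.1600
= 0.3075

0.3075


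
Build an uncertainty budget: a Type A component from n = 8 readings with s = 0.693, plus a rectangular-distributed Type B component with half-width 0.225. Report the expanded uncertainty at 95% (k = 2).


u_A = s / sqrt(n) = 0.693 / sqrt(8) = 0.2450125
u_B = half_width / sqrt(3) = 0.225 / sqrt(3) = 0.12990381
uc = sqrt(u_A^2 + u_B^2) = sqrt(0.2450125^2 + 0.12990381^2) = 0.27731954
U = k * uc = 2 * 0.27731954
U = 0.5546

0.5546


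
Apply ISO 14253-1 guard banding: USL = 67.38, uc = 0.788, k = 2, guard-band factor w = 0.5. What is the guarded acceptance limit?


U = k * uc = 2 * 0.788 = 1.576
guard band g = w * U = 0.5 * 1.576 = 0.788
AL = USL - g = 67.38 - 0.788
AL = 66.5920

66.5920


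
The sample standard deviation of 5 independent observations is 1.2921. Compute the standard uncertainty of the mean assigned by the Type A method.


u_A = s / sqrt(n)
u_A = 1.2921 / sqrt(5)
u_A = 1.2921 / 2.236068
u_A = 0.5778

0.5778


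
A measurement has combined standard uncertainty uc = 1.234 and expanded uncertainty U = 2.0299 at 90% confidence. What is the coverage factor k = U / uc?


k = U / uc
k = 2.0299 / 1.234
k = 1.645

1.645


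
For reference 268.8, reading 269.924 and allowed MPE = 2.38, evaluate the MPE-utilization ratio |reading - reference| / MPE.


e = indication - reference = 269.924 - 268.8 = 1.1240
|e| = 1.1240
ratio = |e| / MPE = 1.1240 / 2.38
ratio = 0.4723

0.4723


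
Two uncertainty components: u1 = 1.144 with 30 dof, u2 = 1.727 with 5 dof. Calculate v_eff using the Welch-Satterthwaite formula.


uc = sqrt(u1^2 + u2^2) = sqrt(1.144^2 + 1.727^2) = 2.0715369
v_eff = uc^4 / (u1^4/v1 + u2^4/v2)
= 2.0715369^4 / (1.144^4/30 + 1.727^4/5)
= 18.414956 / 1.8361888
v_eff = 10.0289

10.0289


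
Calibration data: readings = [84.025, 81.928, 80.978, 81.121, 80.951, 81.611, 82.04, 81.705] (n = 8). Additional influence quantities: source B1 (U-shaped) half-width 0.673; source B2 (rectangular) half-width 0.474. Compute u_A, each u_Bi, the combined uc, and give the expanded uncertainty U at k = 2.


mean = (84.025 + 81.928 + 80.978 + 81.121 + 80.951 + 81.611 + 82.04 + 81.705) / 8 = 81.794875
s = sqrt(sum((x - mean)^2)/(n-1)) = 0.99474842
u_A = s / sqrt(n) = 0.99474842 / sqrt(8) = 0.35169668
u_B1 = 0.673 / sqrt(2) = 0.47588286
u_B2 = 0.474 / sqrt(3) = 0.27366403
uc = sqrt(0.35169668^2 + 0.47588286^2 + 0.27366403^2) = 0.65195633
U = k * uc = 2 * 0.65195633
U = 1.3039

1.3039


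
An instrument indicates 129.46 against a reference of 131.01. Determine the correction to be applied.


Correction = standard - reading
= 131.01 - 129.46
= 1.5500

1.5500


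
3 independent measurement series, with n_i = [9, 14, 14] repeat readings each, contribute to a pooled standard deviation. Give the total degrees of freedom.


nu = sum_i (n_i - 1)
nu = ((9 - 1) + (14 - 1) + (14 - 1))
nu = 8 + 13 + 13
nu = 34

34


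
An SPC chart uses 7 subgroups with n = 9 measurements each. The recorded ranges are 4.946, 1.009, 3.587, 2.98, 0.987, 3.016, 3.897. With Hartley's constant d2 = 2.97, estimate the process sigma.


R_bar = (4.946 + 1.009 + 3.587 + 2.98 + 0.987 + 3.016 + 3.897) / 7
R_bar = 20.422 / 7 = 2.9174286
sigma_hat = R_bar / d2 = 2.9174286 / 2.97 = 0.9823

0.9823


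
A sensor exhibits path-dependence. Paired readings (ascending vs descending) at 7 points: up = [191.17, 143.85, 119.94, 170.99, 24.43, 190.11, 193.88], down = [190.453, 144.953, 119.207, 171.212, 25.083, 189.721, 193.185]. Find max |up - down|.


|191.17 - 190.453| = 0.7170
|143.85 - 144.953| = 1.1030
|119.94 - 119.207| = 0.7330
|170.99 - 171.212| = 0.2220
|24.43 - 25.083| = 0.6530
|190.11 - 189.721| = 0.3890
|193.88 - 193.185| = 0.6950
hysteresis = max(diffs) = 1.1030

1.1030


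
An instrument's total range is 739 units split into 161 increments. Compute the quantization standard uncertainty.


resolution = range / divisions
resolution = 739 / 161 = 4.5900621
u_res = resolution / (2*sqrt(3))
u_res = 4.5900621 / 3.4641016
u_res = 1.3250

1.3250


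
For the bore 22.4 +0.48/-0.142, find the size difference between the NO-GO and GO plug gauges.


GO = nominal - lower_tol (smallest hole = maximum material condition)
GO = 22.4 - 0.142 = 22.258
NO-GO = nominal + upper_tol (largest hole = least material condition)
NO-GO = 22.4 + 0.48 = 22.88
spread = NO-GO - GO = 22.88 - 22.258 = 0.6220

0.6220


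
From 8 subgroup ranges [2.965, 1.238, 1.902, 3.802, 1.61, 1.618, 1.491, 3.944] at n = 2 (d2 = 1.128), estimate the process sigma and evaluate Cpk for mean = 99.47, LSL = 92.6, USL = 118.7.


R_bar = (2.965 + 1.238 + 1.902 + 3.802 + 1.61 + 1.618 + 1.491 + 3.944) / 8 = 2.32125
sigma = R_bar / d2 = 2.32125 / 1.128 = 2.0578457
Cp = (USL - LSL)/(6*sigma) = (118.7 - 92.6)/(6*2.0578457) = 2.1139
Cpu = (118.7 - 99.47)/(3*2.0578457) = 3.1149
Cpl = (99.47 - 92.6)/(3*2.0578457) = 1.1128
Cpk = min(Cpu, Cpl) = 1.1128

1.1128


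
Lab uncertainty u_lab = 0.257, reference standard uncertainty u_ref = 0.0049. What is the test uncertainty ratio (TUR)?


TUR = u_lab / u_ref
= 0.257 / 0.0049
= 52.4490

52.4490


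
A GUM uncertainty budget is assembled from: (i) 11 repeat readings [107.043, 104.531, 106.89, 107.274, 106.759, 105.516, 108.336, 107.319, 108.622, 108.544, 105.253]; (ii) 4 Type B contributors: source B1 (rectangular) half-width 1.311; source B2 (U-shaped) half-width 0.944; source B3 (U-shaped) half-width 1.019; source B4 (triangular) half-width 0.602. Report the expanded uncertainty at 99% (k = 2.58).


mean = (107.043 + 104.531 + 106.89 + 107.274 + 106.759 + 105.516 + 108.336 + 107.319 + 108.622 + 108.544 + 105.253) / 11 = 106.917
s = sqrt(sum((x - mean)^2)/(n-1)) = 1.3536259
u_A = s / sqrt(n) = 1.3536259 / sqrt(11) = 0.40813357
u_B1 = 1.311 / sqrt(3) = 0.7569062
u_B2 = 0.944 / sqrt(2) = 0.6675088
u_B3 = 1.019 / sqrt(2) = 0.72054181
u_B4 = 0.602 / sqrt(6) = 0.24576547
uc = sqrt(0.40813357^2 + 0.7569062^2 + 0.6675088^2 + 0.72054181^2 + 0.24576547^2) = 1.3283935
U = k * uc = 2.58 * 1.3283935
U = 3.4273

3.4273


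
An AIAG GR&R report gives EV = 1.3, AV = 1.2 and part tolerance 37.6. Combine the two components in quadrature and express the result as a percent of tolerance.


GRR = sqrt(EV^2 + AV^2) = sqrt(1.3^2 + 1.2^2) = 1.7691806
%GRR = GRR / tol * 100 = 1.7691806 / 37.6 * 100
%GRR = 4.7053

4.7053


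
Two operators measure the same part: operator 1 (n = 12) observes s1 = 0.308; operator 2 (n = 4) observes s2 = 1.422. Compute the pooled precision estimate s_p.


s_p = sqrt(((n1-1)*s1^2 + (n2-1)*s2^2) / (n1+n2-2))
numerator = (12-1)*0.308^2 + (4-1)*1.422^2 = 1.043504 + 6.066252 = 7.109756
denominator = 12 + 4 - 2 = 14
s_p^2 = 7.109756 / 14 = 0.50783971
s_p = sqrt(0.50783971) = 0.7126

0.7126


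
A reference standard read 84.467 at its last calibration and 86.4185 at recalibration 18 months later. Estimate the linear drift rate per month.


rate = (v2 - v1) / months
= (86.4185 - 84.467) / 18
= 1.9515 / 18
= 0.1084

0.1084


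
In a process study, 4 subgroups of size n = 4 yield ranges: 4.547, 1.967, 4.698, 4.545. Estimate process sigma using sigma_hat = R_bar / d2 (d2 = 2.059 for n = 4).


R_bar = (4.547 + 1.967 + 4.698 + 4.545) / 4
R_bar = 15.757 / 4 = 3.93925
sigma_hat = R_bar / d2 = 3.93925 / 2.059 = 1.9132

1.9132


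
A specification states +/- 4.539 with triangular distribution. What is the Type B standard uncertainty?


u_B = half_width / sqrt(6)
u_B = 4.539 / 2.4494897
u_B = 1.8530

1.8530


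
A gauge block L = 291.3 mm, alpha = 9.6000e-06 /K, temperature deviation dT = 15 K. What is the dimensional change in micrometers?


dL = L * alpha * dT
= 291.3 * 9.6000e-06 * 15
= 0.0419472 mm
dL_um = 0.0419472 * 1000 = 41.9472 um

41.9472


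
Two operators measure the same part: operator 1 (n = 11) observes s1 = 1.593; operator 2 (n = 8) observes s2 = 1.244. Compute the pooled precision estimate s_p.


s_p = sqrt(((n1-1)*s1^2 + (n2-1)*s2^2) / (n1+n2-2))
numerator = (11-1)*1.593^2 + (8-1)*1.244^2 = 25.37649 + 10.832752 = 36.209242
denominator = 11 + 8 - 2 = 17
s_p^2 = 36.209242 / 17 = 2.1299554
s_p = sqrt(2.1299554) = 1.4594

1.4594


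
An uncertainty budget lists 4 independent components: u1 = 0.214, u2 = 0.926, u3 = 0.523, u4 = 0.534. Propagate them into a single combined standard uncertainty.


uc = sqrt(0.214^2 + 0.926^2 + 0.523^2 + 0.534^2)
uc = sqrt(1.461957)
uc = 1.2091

1.2091


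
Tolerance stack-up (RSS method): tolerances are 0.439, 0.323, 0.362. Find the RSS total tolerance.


RSS = sqrt(0.439^2 + 0.323^2 + 0.362^2)
= sqrt(0.428094)
= 0.6543

0.6543


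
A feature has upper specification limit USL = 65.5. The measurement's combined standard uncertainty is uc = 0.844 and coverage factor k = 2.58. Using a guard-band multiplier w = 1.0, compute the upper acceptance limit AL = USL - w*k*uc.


U = k * uc = 2.58 * 0.844 = 2.17752
guard band g = w * U = 1.0 * 2.17752 = 2.17752
AL = USL - g = 65.5 - 2.17752
AL = 63.3225

63.3225


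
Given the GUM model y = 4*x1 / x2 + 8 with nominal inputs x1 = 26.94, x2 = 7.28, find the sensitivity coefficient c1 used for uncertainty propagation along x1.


y = 4*x1 / x2 + 8
dy/dx1 = 4/x2
Evaluate at x2 = 7.28: c1 = 4 / 7.28
c1 = 0.5495

0.5495


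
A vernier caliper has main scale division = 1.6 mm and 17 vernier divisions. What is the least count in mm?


LC = MSD / n_div
= 1.6 / 17
= 0.0941

0.0941


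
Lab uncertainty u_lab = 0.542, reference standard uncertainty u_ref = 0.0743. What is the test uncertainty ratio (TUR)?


TUR = u_lab / u_ref
= 0.542 / 0.0743
= 7.2948

7.2948


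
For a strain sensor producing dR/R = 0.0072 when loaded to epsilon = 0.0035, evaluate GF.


GF = (dR/R) / epsilon
= 0.0072 / 0.0035
= 2.0571

2.0571


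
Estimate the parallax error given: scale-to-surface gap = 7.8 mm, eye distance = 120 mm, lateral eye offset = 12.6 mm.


error = h * offset / d
= 7.8 * 12.6 / 120
= 0.8190

0.8190


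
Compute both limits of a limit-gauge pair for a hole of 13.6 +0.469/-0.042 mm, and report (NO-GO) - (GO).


GO = nominal - lower_tol (smallest hole = maximum material condition)
GO = 13.6 - 0.042 = 13.558
NO-GO = nominal + upper_tol (largest hole = least material condition)
NO-GO = 13.6 + 0.469 = 14.069
spread = NO-GO - GO = 14.069 - 13.558 = 0.5110

0.5110


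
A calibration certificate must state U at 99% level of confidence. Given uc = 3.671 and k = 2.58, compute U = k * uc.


U = k * uc
U = 2.58 * 3.671
U = 9.4712

9.4712


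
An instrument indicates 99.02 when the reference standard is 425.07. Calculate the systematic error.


Systematic error = measured - true
= 99.02 - 425.07
= -326.0500

-326.0500


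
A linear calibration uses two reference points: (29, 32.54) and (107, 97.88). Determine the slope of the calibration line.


slope = (y2 - y1) / (x2 - x1)
= (97.88 - 32.54) / (107 - 29)
= 65.3400 / 78
= 0.8377

0.8377


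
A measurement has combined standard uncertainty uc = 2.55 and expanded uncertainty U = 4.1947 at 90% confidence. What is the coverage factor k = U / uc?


k = U / uc
k = 4.1947 / 2.55
k = 1.645

1.645


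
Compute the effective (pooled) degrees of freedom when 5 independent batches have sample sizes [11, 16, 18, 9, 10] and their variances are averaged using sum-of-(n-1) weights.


nu = sum_i (n_i - 1)
nu = ((11 - 1) + (16 - 1) + (18 - 1) + (9 - 1) + (10 - 1))
nu = 10 + 15 + 17 + 8 + 9
nu = 59

59


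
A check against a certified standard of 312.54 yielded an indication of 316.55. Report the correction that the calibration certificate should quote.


Correction = standard - reading
= 312.54 - 316.55
= -4.0100

-4.0100


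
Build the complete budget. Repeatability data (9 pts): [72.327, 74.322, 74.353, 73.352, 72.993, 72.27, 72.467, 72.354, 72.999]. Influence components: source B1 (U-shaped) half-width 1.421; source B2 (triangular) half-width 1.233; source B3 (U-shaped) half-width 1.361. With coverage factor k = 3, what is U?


mean = (72.327 + 74.322 + 74.353 + 73.352 + 72.993 + 72.27 + 72.467 + 72.354 + 72.999) / 9 = 73.04855556
s = sqrt(sum((x - mean)^2)/(n-1)) = 0.8191659
u_A = s / sqrt(n) = 0.8191659 / sqrt(9) = 0.2730553
u_B1 = 1.421 / sqrt(2) = 1.0047987
u_B2 = 1.233 / sqrt(6) = 0.50337014
u_B3 = 1.361 / sqrt(2) = 0.96237233
uc = sqrt(0.2730553^2 + 1.0047987^2 + 0.50337014^2 + 0.96237233^2) = 1.5045669
U = k * uc = 3 * 1.5045669
U = 4.5137

4.5137


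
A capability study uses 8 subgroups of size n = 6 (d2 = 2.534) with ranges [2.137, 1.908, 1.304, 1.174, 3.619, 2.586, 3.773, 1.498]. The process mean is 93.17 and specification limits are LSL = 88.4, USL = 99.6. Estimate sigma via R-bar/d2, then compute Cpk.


R_bar = (2.137 + 1.908 + 1.304 + 1.174 + 3.619 + 2.586 + 3.773 + 1.498) / 8 = 2.249875
sigma = R_bar / d2 = 2.249875 / 2.534 = 0.8878749
Cp = (USL - LSL)/(6*sigma) = (99.6 - 88.4)/(6*0.8878749) = 2.1024
Cpu = (99.6 - 93.17)/(3*0.8878749) = 2.4140
Cpl = (93.17 - 88.4)/(3*0.8878749) = 1.7908
Cpk = min(Cpu, Cpl) = 1.7908

1.7908


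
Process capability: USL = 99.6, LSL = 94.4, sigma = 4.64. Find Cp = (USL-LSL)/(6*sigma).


Cp = (USL - LSL) / (6 * sigma)
= (99.6 - 94.4) / (6 * 4.64)
= 5.2000 / 27.8400
= 0.1868

0.1868


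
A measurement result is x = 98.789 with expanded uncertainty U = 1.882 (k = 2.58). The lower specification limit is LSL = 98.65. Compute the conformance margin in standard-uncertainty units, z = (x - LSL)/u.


u = U / k = 1.882 / 2.58 = 0.72945736
margin = |LSL - x| = |98.65 - 98.789| = 0.139
z = margin / u = 0.139 / 0.72945736
z = 0.1906

0.1906


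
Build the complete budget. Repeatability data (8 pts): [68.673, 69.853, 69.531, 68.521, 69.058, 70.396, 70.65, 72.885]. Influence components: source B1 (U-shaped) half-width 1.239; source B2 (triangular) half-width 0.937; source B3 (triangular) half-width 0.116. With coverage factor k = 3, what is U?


mean = (68.673 + 69.853 + 69.531 + 68.521 + 69.058 + 70.396 + 70.65 + 72.885) / 8 = 69.945875
s = sqrt(sum((x - mean)^2)/(n-1)) = 1.4120102
u_A = s / sqrt(n) = 1.4120102 / sqrt(8) = 0.49922099
u_B1 = 1.239 / sqrt(2) = 0.8761053
u_B2 = 0.937 / sqrt(6) = 0.38252865
u_B3 = 0.116 / sqrt(6) = 0.047356802
uc = sqrt(0.49922099^2 + 0.8761053^2 + 0.38252865^2 + 0.047356802^2) = 1.0795151
U = k * uc = 3 * 1.0795151
U = 3.2385

3.2385


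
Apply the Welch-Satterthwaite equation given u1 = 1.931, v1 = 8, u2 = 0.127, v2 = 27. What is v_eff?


uc = sqrt(u1^2 + u2^2) = sqrt(1.931^2 + 0.127^2) = 1.9351718
v_eff = uc^4 / (u1^4/v1 + u2^4/v2)
= 1.9351718^4 / (1.931^4/8 + 0.127^4/27)
= 14.0242 / 1.737967
v_eff = 8.0693

8.0693


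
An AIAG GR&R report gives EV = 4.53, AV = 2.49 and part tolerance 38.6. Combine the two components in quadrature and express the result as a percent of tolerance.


GRR = sqrt(EV^2 + AV^2) = sqrt(4.53^2 + 2.49^2) = 5.1692359
%GRR = GRR / tol * 100 = 5.1692359 / 38.6 * 100
%GRR = 13.3918

13.3918


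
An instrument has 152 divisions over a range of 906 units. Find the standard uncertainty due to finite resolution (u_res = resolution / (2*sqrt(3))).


resolution = range / divisions
resolution = 906 / 152 = 5.9605263
u_res = resolution / (2*sqrt(3))
u_res = 5.9605263 / 3.4641016
u_res = 1.7207

1.7207


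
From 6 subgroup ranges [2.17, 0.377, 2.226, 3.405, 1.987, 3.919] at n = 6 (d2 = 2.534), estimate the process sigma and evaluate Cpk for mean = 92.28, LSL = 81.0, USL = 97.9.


R_bar = (2.17 + 0.377 + 2.226 + 3.405 + 1.987 + 3.919) / 6 = 2.3473333
sigma = R_bar / d2 = 2.3473333 / 2.534 = 0.92633516
Cp = (USL - LSL)/(6*sigma) = (97.9 - 81.0)/(6*0.92633516) = 3.0407
Cpu = (97.9 - 92.28)/(3*0.92633516) = 2.0223
Cpl = (92.28 - 81.0)/(3*0.92633516) = 4.0590
Cpk = min(Cpu, Cpl) = 2.0223

2.0223


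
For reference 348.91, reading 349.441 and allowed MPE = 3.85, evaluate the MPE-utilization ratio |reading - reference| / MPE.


e = indication - reference = 349.441 - 348.91 = 0.5310
|e| = 0.5310
ratio = |e| / MPE = 0.5310 / 3.85
ratio = 0.1379

0.1379


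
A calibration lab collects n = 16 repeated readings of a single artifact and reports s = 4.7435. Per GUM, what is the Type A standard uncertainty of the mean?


u_A = s / sqrt(n)
u_A = 4.7435 / sqrt(16)
u_A = 4.7435 / 4
u_A = 1.1859

1.1859


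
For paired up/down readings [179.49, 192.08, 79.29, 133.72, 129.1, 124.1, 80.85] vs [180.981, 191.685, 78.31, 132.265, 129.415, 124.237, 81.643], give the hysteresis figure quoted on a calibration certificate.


|179.49 - 180.981| = 1.4910
|192.08 - 191.685| = 0.3950
|79.29 - 78.31| = 0.9800
|133.72 - 132.265| = 1.4550
|129.1 - 129.415| = 0.3150
|124.1 - 124.237| = 0.1370
|80.85 - 81.643| = 0.7930
hysteresis = max(diffs) = 1.4910

1.4910


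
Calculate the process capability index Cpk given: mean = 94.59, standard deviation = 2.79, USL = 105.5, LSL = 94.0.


Cpu = (USL - mean) / (3*sigma) = (105.5 - 94.59) / (3*2.79) = 1.3035
Cpl = (mean - LSL) / (3*sigma) = (94.59 - 94.0) / (3*2.79) = 0.0705
Cpk = min(Cpu, Cpl) = 0.0705

0.0705


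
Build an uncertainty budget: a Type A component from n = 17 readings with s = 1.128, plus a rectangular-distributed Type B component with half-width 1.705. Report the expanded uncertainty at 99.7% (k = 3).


u_A = s / sqrt(n) = 1.128 / sqrt(17) = 0.27358019
u_B = half_width / sqrt(3) = 1.705 / sqrt(3) = 0.98438221
uc = sqrt(u_A^2 + u_B^2) = sqrt(0.27358019^2 + 0.98438221^2) = 1.021692
U = k * uc = 3 * 1.021692
U = 3.0651

3.0651


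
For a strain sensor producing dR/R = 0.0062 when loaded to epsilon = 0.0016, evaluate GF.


GF = (dR/R) / epsilon
= 0.0062 / 0.0016
= 3.8750

3.8750


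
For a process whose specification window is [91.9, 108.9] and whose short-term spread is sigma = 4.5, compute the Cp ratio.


Cp = (USL - LSL) / (6 * sigma)
= (108.9 - 91.9) / (6 * 4.5)
= 17.0000 / 27.0000
= 0.6296

0.6296


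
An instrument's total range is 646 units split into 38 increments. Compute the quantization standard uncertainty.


resolution = range / divisions
resolution = 646 / 38 = 17
u_res = resolution / (2*sqrt(3))
u_res = 17 / 3.4641016
u_res = 4.9075

4.9075


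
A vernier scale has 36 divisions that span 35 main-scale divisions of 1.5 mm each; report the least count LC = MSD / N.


LC = MSD / n_div
= 1.5 / 36
= 0.0417

0.0417


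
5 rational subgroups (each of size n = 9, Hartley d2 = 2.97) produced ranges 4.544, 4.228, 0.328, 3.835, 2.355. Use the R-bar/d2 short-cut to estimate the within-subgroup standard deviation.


R_bar = (4.544 + 4.228 + 0.328 + 3.835 + 2.355) / 5
R_bar = 15.29 / 5 = 3.058
sigma_hat = R_bar / d2 = 3.058 / 2.97 = 1.0296

1.0296


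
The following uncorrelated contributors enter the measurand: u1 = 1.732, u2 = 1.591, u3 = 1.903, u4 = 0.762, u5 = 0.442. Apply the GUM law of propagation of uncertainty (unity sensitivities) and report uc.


uc = sqrt(1.732^2 + 1.591^2 + 1.903^2 + 0.762^2 + 0.442^2)
uc = sqrt(9.928522)
uc = 3.1510

3.1510


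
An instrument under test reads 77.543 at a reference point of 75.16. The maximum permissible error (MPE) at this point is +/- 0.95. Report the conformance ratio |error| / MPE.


e = indication - reference = 77.543 - 75.16 = 2.3830
|e| = 2.3830
ratio = |e| / MPE = 2.3830 / 0.95
ratio = 2.5084

2.5084


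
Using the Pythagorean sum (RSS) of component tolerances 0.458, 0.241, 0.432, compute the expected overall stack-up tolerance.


RSS = sqrt(0.458^2 + 0.241^2 + 0.432^2)
= sqrt(0.454469)
= 0.6741

0.6741


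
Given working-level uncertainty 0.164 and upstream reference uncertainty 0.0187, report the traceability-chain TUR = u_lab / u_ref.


TUR = u_lab / u_ref
= 0.164 / 0.0187
= 8.7701

8.7701


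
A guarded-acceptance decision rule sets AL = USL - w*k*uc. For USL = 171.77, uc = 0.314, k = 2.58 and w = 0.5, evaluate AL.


U = k * uc = 2.58 * 0.314 = 0.81012
guard band g = w * U = 0.5 * 0.81012 = 0.40506
AL = USL - g = 171.77 - 0.40506
AL = 171.3649

171.3649


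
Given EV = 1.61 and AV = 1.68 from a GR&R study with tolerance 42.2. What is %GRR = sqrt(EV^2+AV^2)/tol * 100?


GRR = sqrt(EV^2 + AV^2) = sqrt(1.61^2 + 1.68^2) = 2.3269078
%GRR = GRR / tol * 100 = 2.3269078 / 42.2 * 100
%GRR = 5.5140

5.5140


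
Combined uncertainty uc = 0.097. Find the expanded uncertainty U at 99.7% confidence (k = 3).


U = k * uc
U = 3 * 0.097
U = 0.2910

0.2910


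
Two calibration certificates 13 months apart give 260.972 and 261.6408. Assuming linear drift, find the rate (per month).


rate = (v2 - v1) / months
= (261.6408 - 260.972) / 13
= 0.6688 / 13
= 0.0514

0.0514


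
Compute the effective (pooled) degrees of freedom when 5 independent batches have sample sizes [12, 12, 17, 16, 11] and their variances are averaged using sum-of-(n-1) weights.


nu = sum_i (n_i - 1)
nu = ((12 - 1) + (12 - 1) + (17 - 1) + (16 - 1) + (11 - 1))
nu = 11 + 11 + 16 + 15 + 10
nu = 63

63


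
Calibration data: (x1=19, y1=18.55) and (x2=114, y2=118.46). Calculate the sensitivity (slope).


slope = (y2 - y1) / (x2 - x1)
= (118.46 - 18.55) / (114 - 19)
= 99.9100 / 95
= 1.0517

1.0517


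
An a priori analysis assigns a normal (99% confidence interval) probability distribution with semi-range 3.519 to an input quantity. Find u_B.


u_B = half_width / 2.576
u_B = 3.519 / 2.576
u_B = 1.3661

1.3661


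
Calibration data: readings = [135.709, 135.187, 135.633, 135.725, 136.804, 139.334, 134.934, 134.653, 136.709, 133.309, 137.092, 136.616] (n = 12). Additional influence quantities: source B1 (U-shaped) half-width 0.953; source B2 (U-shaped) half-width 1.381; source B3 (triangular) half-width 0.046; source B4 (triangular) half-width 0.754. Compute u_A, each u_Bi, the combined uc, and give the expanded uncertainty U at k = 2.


mean = (135.709 + 135.187 + 135.633 + 135.725 + 136.804 + 139.334 + 134.934 + 134.653 + 136.709 + 133.309 + 137.092 + 136.616) / 12 = 135.9754167
s = sqrt(sum((x - mean)^2)/(n-1)) = 1.5068791
u_A = s / sqrt(n) = 1.5068791 / sqrt(12) = 0.43499853
u_B1 = 0.953 / sqrt(2) = 0.67387276
u_B2 = 1.381 / sqrt(2) = 0.97651446
u_B3 = 0.046 / sqrt(6) = 0.018779421
u_B4 = 0.754 / sqrt(6) = 0.30781921
uc = sqrt(0.43499853^2 + 0.67387276^2 + 0.97651446^2 + 0.018779421^2 + 0.30781921^2) = 1.3007744
U = k * uc = 2 * 1.3007744
U = 2.6015

2.6015


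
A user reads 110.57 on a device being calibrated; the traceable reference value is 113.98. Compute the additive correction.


Correction = standard - reading
= 113.98 - 110.57
= 3.4100

3.4100


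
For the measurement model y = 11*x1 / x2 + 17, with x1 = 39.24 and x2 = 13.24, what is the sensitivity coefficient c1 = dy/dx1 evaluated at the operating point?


y = 11*x1 / x2 + 17
dy/dx1 = 11/x2
Evaluate at x2 = 13.24: c1 = 11 / 13.24
c1 = 0.8308

0.8308


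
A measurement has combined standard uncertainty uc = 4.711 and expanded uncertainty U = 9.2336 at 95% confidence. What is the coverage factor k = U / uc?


k = U / uc
k = 9.2336 / 4.711
k = 1.96

1.96


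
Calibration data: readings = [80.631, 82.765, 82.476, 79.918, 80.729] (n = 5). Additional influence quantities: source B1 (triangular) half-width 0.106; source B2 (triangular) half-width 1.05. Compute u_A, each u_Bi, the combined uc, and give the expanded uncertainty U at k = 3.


mean = (80.631 + 82.765 + 82.476 + 79.918 + 80.729) / 5 = 81.3038
s = sqrt(sum((x - mean)^2)/(n-1)) = 1.2462599
u_A = s / sqrt(n) = 1.2462599 / sqrt(5) = 0.55734437
u_B1 = 0.106 / sqrt(6) = 0.043274319
u_B2 = 1.05 / sqrt(6) = 0.4286607
uc = sqrt(0.55734437^2 + 0.043274319^2 + 0.4286607^2) = 0.70445398
U = k * uc = 3 * 0.70445398
U = 2.1134

2.1134


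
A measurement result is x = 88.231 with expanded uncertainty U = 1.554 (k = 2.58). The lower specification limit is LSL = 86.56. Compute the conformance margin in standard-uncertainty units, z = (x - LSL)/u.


u = U / k = 1.554 / 2.58 = 0.60232558
margin = |LSL - x| = |86.56 - 88.231| = 1.671
z = margin / u = 1.671 / 0.60232558
z = 2.7742

2.7742


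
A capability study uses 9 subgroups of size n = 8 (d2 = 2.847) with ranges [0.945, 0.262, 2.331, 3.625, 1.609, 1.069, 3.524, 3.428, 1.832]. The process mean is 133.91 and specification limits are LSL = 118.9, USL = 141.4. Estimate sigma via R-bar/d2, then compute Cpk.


R_bar = (0.945 + 0.262 + 2.331 + 3.625 + 1.609 + 1.069 + 3.524 + 3.428 + 1.832) / 9 = 2.0694444
sigma = R_bar / d2 = 2.0694444 / 2.847 = 0.72688599
Cp = (USL - LSL)/(6*sigma) = (141.4 - 118.9)/(6*0.72688599) = 5.1590
Cpu = (141.4 - 133.91)/(3*0.72688599) = 3.4347
Cpl = (133.91 - 118.9)/(3*0.72688599) = 6.8832
Cpk = min(Cpu, Cpl) = 3.4347

3.4347


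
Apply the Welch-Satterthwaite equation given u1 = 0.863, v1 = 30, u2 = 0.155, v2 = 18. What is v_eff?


uc = sqrt(u1^2 + u2^2) = sqrt(0.863^2 + 0.155^2) = 0.87680899
v_eff = uc^4 / (u1^4/v1 + u2^4/v2)
= 0.87680899^4 / (0.863^4/30 + 0.155^4/18)
= 0.59104422 / 0.018521429
v_eff = 31.9114

31.9114


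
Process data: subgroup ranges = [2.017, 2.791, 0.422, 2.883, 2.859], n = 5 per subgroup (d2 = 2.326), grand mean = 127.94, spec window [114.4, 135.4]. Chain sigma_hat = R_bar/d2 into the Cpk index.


R_bar = (2.017 + 2.791 + 0.422 + 2.883 + 2.859) / 5 = 2.1944
sigma = R_bar / d2 = 2.1944 / 2.326 = 0.94342218
Cp = (USL - LSL)/(6*sigma) = (135.4 - 114.4)/(6*0.94342218) = 3.7099
Cpu = (135.4 - 127.94)/(3*0.94342218) = 2.6358
Cpl = (127.94 - 114.4)/(3*0.94342218) = 4.7840
Cpk = min(Cpu, Cpl) = 2.6358

2.6358


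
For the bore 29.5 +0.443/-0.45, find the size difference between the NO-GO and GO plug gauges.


GO = nominal - lower_tol (smallest hole = maximum material condition)
GO = 29.5 - 0.45 = 29.05
NO-GO = nominal + upper_tol (largest hole = least material condition)
NO-GO = 29.5 + 0.443 = 29.943
spread = NO-GO - GO = 29.943 - 29.05 = 0.8930

0.8930


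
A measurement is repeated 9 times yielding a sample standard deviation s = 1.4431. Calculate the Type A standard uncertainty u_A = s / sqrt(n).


u_A = s / sqrt(n)
u_A = 1.4431 / sqrt(9)
u_A = 1.4431 / 3
u_A = 0.4810

0.4810


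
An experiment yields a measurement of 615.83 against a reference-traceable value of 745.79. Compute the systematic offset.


Systematic error = measured - true
= 615.83 - 745.79
= -129.9600

-129.9600


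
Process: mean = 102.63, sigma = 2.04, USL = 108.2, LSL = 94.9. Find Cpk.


Cpu = (USL - mean) / (3*sigma) = (108.2 - 102.63) / (3*2.04) = 0.9101
Cpl = (mean - LSL) / (3*sigma) = (102.63 - 94.9) / (3*2.04) = 1.2631
Cpk = min(Cpu, Cpl) = 0.9101

0.9101
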